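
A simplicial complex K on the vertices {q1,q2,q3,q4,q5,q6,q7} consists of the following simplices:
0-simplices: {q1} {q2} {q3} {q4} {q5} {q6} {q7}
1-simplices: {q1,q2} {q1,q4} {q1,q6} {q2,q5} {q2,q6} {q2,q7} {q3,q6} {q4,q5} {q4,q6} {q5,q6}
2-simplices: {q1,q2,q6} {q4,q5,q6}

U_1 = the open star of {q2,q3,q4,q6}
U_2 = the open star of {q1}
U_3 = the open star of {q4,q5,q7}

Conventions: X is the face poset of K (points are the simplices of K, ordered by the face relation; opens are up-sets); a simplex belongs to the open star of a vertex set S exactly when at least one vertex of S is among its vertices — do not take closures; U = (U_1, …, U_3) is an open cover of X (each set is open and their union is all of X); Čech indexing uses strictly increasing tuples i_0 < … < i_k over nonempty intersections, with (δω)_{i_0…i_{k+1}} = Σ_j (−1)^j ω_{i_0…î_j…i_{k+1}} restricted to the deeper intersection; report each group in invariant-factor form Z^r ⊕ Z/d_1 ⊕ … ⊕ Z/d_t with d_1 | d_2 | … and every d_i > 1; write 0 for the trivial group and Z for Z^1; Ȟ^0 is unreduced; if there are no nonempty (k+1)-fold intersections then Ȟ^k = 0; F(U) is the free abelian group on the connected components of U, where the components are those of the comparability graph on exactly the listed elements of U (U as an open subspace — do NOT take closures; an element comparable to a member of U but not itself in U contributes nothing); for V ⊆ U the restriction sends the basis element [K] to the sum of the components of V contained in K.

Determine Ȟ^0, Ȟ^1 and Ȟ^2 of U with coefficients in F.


nerve of the cover:
  U1={{q2},{q3},{q4},{q6},{q1,q2},{q1,q4},{q1,q6},{q2,q5},{q2,q6},{q2,q7},{q3,q6},{q4,q5},{q4,q6},{q5,q6},{q1,q2,q6},{q4,q5,q6}} U2={{q1},{q1,q2},{q1,q4},{q1,q6},{q1,q2,q6}} U3={{q4},{q5},{q7},{q1,q4},{q2,q5},{q2,q7},{q4,q5},{q4,q6},{q5,q6},{q4,q5,q6}}
  U12={{q1,q2},{q1,q4},{q1,q6},{q1,q2,q6}} U13={{q4},{q1,q4},{q2,q5},{q2,q7},{q4,q5},{q4,q6},{q5,q6},{q4,q5,q6}} U23={{q1,q4}}
  U123={{q1,q4}}
components per intersection:
  U1: {{q2},{q3},{q4},{q6},{q1,q2},{q1,q4},{q1,q6},{q2,q5},{q2,q6},{q2,q7},{q3,q6},{q4,q5},{q4,q6},{q5,q6},{q1,q2,q6},{q4,q5,q6}}
  U2: {{q1},{q1,q2},{q1,q4},{q1,q6},{q1,q2,q6}}
  U3: {{q4},{q5},{q1,q4},{q2,q5},{q4,q5},{q4,q6},{q5,q6},{q4,q5,q6}} {{q7},{q2,q7}}
  U12: {{q1,q2},{q1,q6},{q1,q2,q6}} {{q1,q4}}
  U13: {{q4},{q1,q4},{q4,q5},{q4,q6},{q5,q6},{q4,q5,q6}} {{q2,q5}} {{q2,q7}}
  U23: {{q1,q4}}
  U123: {{q1,q4}}
C dims 4,6,1; δ0: rk 3, SNF 1^3; δ1: rk 1, SNF 1^1
Ȟ^0 = (4 − 3) − 0 = 1, so Ȟ^0 ≅ Z
Ȟ^1 = (6 − 1) − 3 = 2, so Ȟ^1 ≅ Z^2
Ȟ^2 = (1 − 0) − 1 = 0, so Ȟ^2 ≅ 0

Ȟ^0(U;F) ≅ Z, Ȟ^1(U;F) ≅ Z^2, Ȟ^2(U;F) ≅ 0


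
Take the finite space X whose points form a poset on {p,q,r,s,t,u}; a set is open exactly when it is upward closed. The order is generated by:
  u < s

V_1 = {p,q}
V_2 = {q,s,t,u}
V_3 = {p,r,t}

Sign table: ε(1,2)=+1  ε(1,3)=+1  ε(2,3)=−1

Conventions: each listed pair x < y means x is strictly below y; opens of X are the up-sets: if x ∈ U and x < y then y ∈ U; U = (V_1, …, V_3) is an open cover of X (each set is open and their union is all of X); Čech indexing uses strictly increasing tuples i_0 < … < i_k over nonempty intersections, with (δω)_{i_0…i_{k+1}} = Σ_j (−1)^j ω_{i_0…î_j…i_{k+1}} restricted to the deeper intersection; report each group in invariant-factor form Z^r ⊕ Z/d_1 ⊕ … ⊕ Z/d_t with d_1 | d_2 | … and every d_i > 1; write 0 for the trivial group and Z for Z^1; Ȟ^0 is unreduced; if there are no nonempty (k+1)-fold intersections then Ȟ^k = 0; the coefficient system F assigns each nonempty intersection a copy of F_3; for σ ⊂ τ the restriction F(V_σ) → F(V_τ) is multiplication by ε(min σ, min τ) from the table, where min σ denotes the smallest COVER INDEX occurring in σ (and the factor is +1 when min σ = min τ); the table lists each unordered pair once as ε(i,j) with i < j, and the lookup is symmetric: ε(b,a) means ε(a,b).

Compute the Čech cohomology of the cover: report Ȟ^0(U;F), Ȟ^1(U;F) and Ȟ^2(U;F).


Ȟ^0(U;F) ≅ 0,  Ȟ^1(U;F) ≅ 0,  Ȟ^2(U;F) ≅ 0

nonempty overlaps:
  V12={q} V13={p} V23={t}
C dims 3,3; δ0: rk_F3 3
degree 0: 3−3−0 = 0 → Ȟ^0 ≅ 0
degree 1: 3−0−3 = 0 → Ȟ^1 ≅ 0
degree 2: 0−0−0 = 0 → Ȟ^2 ≅ 0


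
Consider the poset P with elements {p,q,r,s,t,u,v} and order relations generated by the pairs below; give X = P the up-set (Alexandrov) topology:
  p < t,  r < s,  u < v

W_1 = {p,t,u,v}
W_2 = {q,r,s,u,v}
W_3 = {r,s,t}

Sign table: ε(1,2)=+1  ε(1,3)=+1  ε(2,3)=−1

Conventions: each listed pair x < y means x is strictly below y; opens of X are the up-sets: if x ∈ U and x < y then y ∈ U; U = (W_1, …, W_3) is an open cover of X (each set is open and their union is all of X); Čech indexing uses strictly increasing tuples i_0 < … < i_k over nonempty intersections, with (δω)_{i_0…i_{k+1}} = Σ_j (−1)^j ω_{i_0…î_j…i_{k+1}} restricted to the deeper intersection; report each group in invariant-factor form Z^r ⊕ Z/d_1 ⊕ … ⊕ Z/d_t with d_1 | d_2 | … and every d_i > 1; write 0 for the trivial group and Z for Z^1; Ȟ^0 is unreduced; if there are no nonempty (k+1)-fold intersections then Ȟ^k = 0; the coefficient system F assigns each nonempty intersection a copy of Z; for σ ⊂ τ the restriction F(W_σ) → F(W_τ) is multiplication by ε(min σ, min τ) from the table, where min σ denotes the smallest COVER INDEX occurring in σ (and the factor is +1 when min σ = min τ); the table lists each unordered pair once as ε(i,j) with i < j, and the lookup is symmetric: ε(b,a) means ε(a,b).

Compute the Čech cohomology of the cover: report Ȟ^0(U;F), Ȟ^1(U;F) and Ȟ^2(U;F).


nonempty intersections:
  W12={u,v} W13={t} W23={r,s}
C dims 3,3; δ0: rk 3, SNF 1^2·2
Ȟ^0: (3−3)−0=0 ⇒ 0
Ȟ^1: (3−0)−3=0 plus torsion [2] ⇒ Z/2
Ȟ^2: (0−0)−0=0 ⇒ 0

Ȟ^0(U;F) ≅ 0, Ȟ^1(U;F) ≅ Z/2, Ȟ^2(U;F) ≅ 0


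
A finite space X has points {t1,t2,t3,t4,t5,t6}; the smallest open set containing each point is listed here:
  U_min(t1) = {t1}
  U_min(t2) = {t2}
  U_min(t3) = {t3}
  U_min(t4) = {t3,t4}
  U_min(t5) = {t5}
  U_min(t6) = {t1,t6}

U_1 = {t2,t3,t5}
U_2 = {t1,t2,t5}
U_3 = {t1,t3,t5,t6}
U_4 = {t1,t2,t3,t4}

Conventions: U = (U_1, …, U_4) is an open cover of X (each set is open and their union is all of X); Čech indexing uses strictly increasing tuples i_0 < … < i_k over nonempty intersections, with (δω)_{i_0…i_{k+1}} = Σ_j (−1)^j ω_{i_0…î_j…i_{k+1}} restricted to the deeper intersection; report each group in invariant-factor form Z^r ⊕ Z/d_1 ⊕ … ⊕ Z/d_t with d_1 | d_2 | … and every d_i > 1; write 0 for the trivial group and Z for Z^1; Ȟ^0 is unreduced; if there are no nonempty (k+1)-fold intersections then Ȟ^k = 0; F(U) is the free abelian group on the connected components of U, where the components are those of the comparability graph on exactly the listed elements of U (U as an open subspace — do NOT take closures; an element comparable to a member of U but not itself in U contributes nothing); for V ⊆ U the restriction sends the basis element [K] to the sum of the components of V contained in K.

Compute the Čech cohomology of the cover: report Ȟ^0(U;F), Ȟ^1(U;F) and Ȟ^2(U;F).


cover nerve:
  U12={t2,t5} U13={t3,t5} U14={t2,t3} U23={t1,t5} U24={t1,t2} U34={t1,t3}
  U123={t5} U124={t2} U134={t3} U234={t1}
components per intersection:
  U1: {t2} {t3} {t5}
  U2: {t1} {t2} {t5}
  U3: {t1,t6} {t3} {t5}
  U4: {t1} {t2} {t3,t4}
  U12: {t2} {t5}
  U13: {t3} {t5}
  U14: {t2} {t3}
  U23: {t1} {t5}
  U24: {t1} {t2}
  U34: {t1} {t3}
  U123: {t5}
  U124: {t2}
  U134: {t3}
  U234: {t1}
C dims 12,12,4; δ0: rk 8, SNF 1^8; δ1: rk 4, SNF 1^4
Ȟ^0: (12−8)−0=4 ⇒ Z^4
Ȟ^1: (12−4)−8=0 ⇒ 0
Ȟ^2: (4−0)−4=0 ⇒ 0

Ȟ^0 = Z^4,  Ȟ^1 = 0,  Ȟ^2 = 0


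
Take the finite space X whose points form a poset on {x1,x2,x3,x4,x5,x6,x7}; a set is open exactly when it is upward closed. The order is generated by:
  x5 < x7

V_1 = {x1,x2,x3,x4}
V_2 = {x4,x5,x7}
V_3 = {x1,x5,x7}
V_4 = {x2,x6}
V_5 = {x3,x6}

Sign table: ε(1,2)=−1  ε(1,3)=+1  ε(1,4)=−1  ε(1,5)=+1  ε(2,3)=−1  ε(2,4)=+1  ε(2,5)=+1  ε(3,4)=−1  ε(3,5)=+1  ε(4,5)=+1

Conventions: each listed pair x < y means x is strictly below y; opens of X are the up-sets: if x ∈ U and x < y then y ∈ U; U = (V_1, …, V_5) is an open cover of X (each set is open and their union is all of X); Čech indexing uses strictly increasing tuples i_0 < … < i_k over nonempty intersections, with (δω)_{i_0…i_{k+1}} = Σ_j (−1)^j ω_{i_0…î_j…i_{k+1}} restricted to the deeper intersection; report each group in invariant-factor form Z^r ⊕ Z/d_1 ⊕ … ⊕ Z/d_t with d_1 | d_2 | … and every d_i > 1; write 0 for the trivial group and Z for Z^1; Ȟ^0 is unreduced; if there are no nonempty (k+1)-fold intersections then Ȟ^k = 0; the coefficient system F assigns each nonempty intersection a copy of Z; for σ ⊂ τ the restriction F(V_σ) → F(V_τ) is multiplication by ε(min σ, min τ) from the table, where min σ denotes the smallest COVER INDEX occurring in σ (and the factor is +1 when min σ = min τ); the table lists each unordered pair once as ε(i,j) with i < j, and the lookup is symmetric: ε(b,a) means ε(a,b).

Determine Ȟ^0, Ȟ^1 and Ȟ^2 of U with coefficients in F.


Ȟ^0 = 0, Ȟ^1 = Z ⊕ Z/2, Ȟ^2 = 0

cover nerve:
  V12={x4} V13={x1} V14={x2} V15={x3} V23={x5,x7} V45={x6}
C dims 5,6; δ0: rk 5, SNF 1^4·2
Ȟ^0: (5−5)−0=0 ⇒ 0
Ȟ^1: (6−0)−5=1 plus torsion [2] ⇒ Z ⊕ Z/2
Ȟ^2: (0−0)−0=0 ⇒ 0


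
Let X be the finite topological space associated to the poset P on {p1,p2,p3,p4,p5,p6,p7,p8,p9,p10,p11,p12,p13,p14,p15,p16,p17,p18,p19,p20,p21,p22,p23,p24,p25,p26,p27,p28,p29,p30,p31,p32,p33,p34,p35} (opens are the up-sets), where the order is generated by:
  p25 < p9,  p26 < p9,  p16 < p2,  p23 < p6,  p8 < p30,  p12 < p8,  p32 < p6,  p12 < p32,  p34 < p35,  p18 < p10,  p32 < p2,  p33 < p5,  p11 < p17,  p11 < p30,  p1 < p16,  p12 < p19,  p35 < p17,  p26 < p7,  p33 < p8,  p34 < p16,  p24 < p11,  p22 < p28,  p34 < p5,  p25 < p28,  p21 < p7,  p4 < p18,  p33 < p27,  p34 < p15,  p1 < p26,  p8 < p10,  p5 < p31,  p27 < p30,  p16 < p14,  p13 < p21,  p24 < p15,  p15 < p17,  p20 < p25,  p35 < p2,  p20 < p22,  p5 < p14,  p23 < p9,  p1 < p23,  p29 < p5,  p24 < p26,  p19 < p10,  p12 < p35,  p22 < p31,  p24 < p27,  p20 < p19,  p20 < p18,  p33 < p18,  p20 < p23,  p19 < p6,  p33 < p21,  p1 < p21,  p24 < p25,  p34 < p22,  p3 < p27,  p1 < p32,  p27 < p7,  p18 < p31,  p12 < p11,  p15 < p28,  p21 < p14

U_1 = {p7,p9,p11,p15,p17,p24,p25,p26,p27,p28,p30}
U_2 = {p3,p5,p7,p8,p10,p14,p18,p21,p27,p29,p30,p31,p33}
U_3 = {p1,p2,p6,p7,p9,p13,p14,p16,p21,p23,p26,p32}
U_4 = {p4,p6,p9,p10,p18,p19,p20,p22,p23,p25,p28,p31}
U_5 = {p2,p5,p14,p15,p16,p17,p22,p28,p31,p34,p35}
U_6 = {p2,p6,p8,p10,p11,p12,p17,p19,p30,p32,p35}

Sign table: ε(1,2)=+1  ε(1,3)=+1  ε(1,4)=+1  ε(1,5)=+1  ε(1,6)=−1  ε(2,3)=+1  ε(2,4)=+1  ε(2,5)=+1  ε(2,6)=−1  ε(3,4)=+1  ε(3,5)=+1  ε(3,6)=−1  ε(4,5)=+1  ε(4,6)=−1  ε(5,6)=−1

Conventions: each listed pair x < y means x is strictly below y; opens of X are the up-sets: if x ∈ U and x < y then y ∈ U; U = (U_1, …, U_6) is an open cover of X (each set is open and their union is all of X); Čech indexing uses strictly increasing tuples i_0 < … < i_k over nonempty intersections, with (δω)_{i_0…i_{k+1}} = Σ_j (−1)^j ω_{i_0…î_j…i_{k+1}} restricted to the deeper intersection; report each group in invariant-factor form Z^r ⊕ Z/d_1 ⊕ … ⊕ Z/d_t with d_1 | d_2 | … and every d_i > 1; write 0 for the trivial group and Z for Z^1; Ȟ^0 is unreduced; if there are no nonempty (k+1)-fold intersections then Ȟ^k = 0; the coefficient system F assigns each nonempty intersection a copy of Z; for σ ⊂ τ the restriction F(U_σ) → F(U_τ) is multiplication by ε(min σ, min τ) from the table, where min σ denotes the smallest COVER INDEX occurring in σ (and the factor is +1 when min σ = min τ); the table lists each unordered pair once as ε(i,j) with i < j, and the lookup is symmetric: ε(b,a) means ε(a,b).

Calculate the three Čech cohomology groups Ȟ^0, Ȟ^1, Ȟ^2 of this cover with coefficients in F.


intersection data:
  U12={p7,p27,p30} U13={p7,p9,p26} U14={p9,p25,p28} U15={p15,p17,p28} U16={p11,p17,p30} U23={p7,p14,p21} U24={p10,p18,p31} U25={p5,p14,p31} U26={p8,p10,p30} U34={p6,p9,p23} U35={p2,p14,p16} U36={p2,p6,p32} U45={p22,p28,p31} U46={p6,p10,p19} U56={p2,p17,p35}
  U123={p7} U126={p30} U134={p9} U145={p28} U156={p17} U235={p14} U245={p31} U246={p10} U346={p6} U356={p2}
C dims 6,15,10; δ0: rk 5, SNF 1^5; δ1: rk 10, SNF 1^9·2
Ȟ^0 = (6 − 5) − 0 = 1, so Ȟ^0 ≅ Z
Ȟ^1 = (15 − 10) − 5 = 0, so Ȟ^1 ≅ 0
Ȟ^2 = (10 − 0) − 10 = 0 plus torsion [2], so Ȟ^2 ≅ Z/2

Ȟ^0(U;F) ≅ Z, Ȟ^1(U;F) ≅ 0, Ȟ^2(U;F) ≅ Z/2


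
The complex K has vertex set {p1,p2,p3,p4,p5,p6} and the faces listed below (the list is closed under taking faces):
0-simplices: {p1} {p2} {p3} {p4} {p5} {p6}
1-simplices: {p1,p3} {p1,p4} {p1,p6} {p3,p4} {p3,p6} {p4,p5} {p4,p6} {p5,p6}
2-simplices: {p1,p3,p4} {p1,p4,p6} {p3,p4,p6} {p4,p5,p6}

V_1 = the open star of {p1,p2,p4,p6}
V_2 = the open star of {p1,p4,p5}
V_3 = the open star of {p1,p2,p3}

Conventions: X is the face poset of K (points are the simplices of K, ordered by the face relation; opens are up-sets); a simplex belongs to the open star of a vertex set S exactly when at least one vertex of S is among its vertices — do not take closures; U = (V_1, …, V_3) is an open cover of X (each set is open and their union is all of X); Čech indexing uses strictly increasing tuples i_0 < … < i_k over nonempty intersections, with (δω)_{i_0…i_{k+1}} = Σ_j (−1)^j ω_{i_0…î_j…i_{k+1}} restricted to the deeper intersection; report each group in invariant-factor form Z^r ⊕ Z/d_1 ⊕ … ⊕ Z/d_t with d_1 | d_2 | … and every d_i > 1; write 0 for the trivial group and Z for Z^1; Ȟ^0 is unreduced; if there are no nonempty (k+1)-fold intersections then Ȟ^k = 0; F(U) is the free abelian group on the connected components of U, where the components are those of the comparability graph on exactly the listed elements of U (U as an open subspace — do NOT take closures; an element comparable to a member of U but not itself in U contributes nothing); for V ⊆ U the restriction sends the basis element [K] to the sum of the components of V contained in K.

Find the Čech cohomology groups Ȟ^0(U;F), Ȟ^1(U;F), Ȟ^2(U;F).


nerve of the cover:
  V1={{p1},{p2},{p4},{p6},{p1,p3},{p1,p4},{p1,p6},{p3,p4},{p3,p6},{p4,p5},{p4,p6},{p5,p6},{p1,p3,p4},{p1,p4,p6},{p3,p4,p6},{p4,p5,p6}} V2={{p1},{p4},{p5},{p1,p3},{p1,p4},{p1,p6},{p3,p4},{p4,p5},{p4,p6},{p5,p6},{p1,p3,p4},{p1,p4,p6},{p3,p4,p6},{p4,p5,p6}} V3={{p1},{p2},{p3},{p1,p3},{p1,p4},{p1,p6},{p3,p4},{p3,p6},{p1,p3,p4},{p1,p4,p6},{p3,p4,p6}}
  V12={{p1},{p4},{p1,p3},{p1,p4},{p1,p6},{p3,p4},{p4,p5},{p4,p6},{p5,p6},{p1,p3,p4},{p1,p4,p6},{p3,p4,p6},{p4,p5,p6}} V13={{p1},{p2},{p1,p3},{p1,p4},{p1,p6},{p3,p4},{p3,p6},{p1,p3,p4},{p1,p4,p6},{p3,p4,p6}} V23={{p1},{p1,p3},{p1,p4},{p1,p6},{p3,p4},{p1,p3,p4},{p1,p4,p6},{p3,p4,p6}}
  V123={{p1},{p1,p3},{p1,p4},{p1,p6},{p3,p4},{p1,p3,p4},{p1,p4,p6},{p3,p4,p6}}
components per intersection:
  V1: {{p1},{p4},{p6},{p1,p3},{p1,p4},{p1,p6},{p3,p4},{p3,p6},{p4,p5},{p4,p6},{p5,p6},{p1,p3,p4},{p1,p4,p6},{p3,p4,p6},{p4,p5,p6}} {{p2}}
  V2: {{p1},{p4},{p5},{p1,p3},{p1,p4},{p1,p6},{p3,p4},{p4,p5},{p4,p6},{p5,p6},{p1,p3,p4},{p1,p4,p6},{p3,p4,p6},{p4,p5,p6}}
  V3: {{p1},{p3},{p1,p3},{p1,p4},{p1,p6},{p3,p4},{p3,p6},{p1,p3,p4},{p1,p4,p6},{p3,p4,p6}} {{p2}}
  V12: {{p1},{p4},{p1,p3},{p1,p4},{p1,p6},{p3,p4},{p4,p5},{p4,p6},{p5,p6},{p1,p3,p4},{p1,p4,p6},{p3,p4,p6},{p4,p5,p6}}
  V13: {{p1},{p1,p3},{p1,p4},{p1,p6},{p3,p4},{p3,p6},{p1,p3,p4},{p1,p4,p6},{p3,p4,p6}} {{p2}}
  V23: {{p1},{p1,p3},{p1,p4},{p1,p6},{p3,p4},{p1,p3,p4},{p1,p4,p6},{p3,p4,p6}}
  V123: {{p1},{p1,p3},{p1,p4},{p1,p6},{p3,p4},{p1,p3,p4},{p1,p4,p6},{p3,p4,p6}}
C dims 5,4,1; δ0: rk 3, SNF 1^3; δ1: rk 1, SNF 1^1
Ȟ^0 = (5 − 3) − 0 = 2, so Ȟ^0 ≅ Z^2
Ȟ^1 = (4 − 1) − 3 = 0, so Ȟ^1 ≅ 0
Ȟ^2 = (1 − 0) − 1 = 0, so Ȟ^2 ≅ 0

Ȟ^0 = Z^2, Ȟ^1 = 0, Ȟ^2 = 0


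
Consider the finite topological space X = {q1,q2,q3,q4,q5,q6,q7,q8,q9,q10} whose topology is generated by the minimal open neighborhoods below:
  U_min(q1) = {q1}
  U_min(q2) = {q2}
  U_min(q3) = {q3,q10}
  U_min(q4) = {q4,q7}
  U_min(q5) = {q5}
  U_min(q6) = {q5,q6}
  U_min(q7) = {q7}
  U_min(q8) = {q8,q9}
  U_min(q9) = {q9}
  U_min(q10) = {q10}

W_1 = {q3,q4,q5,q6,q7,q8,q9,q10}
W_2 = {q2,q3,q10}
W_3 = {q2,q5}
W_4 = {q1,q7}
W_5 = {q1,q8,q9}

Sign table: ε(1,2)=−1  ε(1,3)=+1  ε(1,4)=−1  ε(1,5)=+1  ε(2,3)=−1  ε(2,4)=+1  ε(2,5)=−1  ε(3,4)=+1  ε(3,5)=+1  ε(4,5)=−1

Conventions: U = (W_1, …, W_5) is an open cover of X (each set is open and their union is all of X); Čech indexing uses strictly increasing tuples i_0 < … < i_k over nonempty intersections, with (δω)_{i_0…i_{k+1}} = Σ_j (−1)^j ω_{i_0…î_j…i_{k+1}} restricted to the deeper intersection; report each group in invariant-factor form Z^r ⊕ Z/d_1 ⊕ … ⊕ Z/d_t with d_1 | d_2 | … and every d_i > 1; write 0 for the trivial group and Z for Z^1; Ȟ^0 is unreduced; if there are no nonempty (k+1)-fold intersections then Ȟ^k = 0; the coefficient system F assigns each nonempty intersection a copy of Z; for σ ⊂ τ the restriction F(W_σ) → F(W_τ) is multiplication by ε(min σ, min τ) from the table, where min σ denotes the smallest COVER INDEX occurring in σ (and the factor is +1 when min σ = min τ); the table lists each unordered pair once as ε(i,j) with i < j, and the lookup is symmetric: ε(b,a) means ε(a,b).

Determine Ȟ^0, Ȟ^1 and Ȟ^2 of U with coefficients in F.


Ȟ^0 ≅ Z, Ȟ^1 ≅ Z^2, Ȟ^2 ≅ 0

nerve of the cover:
  W12={q3,q10} W13={q5} W14={q7} W15={q8,q9} W23={q2} W45={q1}
C dims 5,6; δ0: rk 4, SNF 1^4
Ȟ^0 = (5 − 4) − 0 = 1, so Ȟ^0 ≅ Z
Ȟ^1 = (6 − 0) − 4 = 2, so Ȟ^1 ≅ Z^2
Ȟ^2 = (0 − 0) − 0 = 0, so Ȟ^2 ≅ 0


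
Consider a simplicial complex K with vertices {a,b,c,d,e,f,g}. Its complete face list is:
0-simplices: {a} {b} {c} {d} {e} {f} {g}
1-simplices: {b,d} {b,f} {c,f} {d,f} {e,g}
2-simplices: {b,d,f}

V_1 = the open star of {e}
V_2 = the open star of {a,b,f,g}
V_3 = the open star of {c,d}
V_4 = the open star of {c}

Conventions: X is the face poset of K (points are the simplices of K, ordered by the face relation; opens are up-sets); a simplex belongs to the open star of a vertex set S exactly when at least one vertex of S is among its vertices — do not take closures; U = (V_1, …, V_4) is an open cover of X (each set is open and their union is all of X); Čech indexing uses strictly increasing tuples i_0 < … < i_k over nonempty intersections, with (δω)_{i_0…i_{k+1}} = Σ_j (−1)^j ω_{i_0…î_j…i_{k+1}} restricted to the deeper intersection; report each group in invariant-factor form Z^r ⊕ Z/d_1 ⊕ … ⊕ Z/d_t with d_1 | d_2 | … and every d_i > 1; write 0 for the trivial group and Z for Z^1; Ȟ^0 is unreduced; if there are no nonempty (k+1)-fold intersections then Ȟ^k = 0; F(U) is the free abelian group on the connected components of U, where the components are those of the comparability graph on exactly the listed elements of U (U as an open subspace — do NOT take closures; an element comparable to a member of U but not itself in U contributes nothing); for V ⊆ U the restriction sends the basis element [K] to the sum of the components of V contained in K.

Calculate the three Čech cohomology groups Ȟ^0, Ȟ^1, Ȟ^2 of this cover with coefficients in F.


Ȟ^0(U;F) ≅ Z^3, Ȟ^1(U;F) ≅ 0 and Ȟ^2(U;F) ≅ 0

nonempty intersections:
  V1={{e},{e,g}} V2={{a},{b},{f},{g},{b,d},{b,f},{c,f},{d,f},{e,g},{b,d,f}} V3={{c},{d},{b,d},{c,f},{d,f},{b,d,f}} V4={{c},{c,f}}
  V12={{e,g}} V23={{b,d},{c,f},{d,f},{b,d,f}} V24={{c,f}} V34={{c},{c,f}}
  V234={{c,f}}
components per intersection:
  V1: {{e},{e,g}}
  V2: {{a}} {{b},{f},{b,d},{b,f},{c,f},{d,f},{b,d,f}} {{g},{e,g}}
  V3: {{c},{c,f}} {{d},{b,d},{d,f},{b,d,f}}
  V4: {{c},{c,f}}
  V12: {{e,g}}
  V23: {{b,d},{d,f},{b,d,f}} {{c,f}}
  V24: {{c,f}}
  V34: {{c},{c,f}}
  V234: {{c,f}}
C dims 7,5,1; δ0: rk 4, SNF 1^4; δ1: rk 1, SNF 1^1
Ȟ^0: (7−4)−0=3 ⇒ Z^3
Ȟ^1: (5−1)−4=0 ⇒ 0
Ȟ^2: (1−0)−1=0 ⇒ 0


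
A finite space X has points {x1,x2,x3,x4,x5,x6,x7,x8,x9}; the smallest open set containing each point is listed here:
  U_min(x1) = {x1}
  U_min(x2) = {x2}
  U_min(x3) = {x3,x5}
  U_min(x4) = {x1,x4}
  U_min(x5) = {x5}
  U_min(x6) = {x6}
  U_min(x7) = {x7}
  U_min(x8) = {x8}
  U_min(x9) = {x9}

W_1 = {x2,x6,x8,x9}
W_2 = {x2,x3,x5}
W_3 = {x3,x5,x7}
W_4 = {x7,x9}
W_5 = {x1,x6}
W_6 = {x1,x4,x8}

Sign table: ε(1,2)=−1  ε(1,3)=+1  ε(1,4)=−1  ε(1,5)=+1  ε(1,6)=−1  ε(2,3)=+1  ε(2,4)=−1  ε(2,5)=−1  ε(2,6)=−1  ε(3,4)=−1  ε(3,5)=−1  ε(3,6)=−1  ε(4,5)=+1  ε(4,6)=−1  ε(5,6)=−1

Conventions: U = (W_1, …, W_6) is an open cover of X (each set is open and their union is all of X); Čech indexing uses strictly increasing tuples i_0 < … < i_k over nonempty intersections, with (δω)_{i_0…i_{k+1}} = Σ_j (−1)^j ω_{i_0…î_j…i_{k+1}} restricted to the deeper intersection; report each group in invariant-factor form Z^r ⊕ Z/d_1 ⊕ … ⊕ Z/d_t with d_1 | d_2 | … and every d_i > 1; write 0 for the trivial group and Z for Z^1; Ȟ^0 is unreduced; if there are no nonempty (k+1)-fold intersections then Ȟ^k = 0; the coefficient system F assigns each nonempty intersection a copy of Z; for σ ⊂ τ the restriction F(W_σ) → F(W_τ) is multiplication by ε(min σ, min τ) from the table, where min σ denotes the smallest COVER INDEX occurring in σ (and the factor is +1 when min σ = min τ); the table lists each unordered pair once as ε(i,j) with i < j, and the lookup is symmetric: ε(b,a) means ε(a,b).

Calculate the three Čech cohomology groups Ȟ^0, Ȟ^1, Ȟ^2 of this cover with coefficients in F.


intersection data:
  W12={x2} W14={x9} W15={x6} W16={x8} W23={x3,x5} W34={x7} W56={x1}
C dims 6,7; δ0: rk 6, SNF 1^5·2
Ȟ^0 = (6 − 6) − 0 = 0, so Ȟ^0 ≅ 0
Ȟ^1 = (7 − 0) − 6 = 1 plus torsion [2], so Ȟ^1 ≅ Z ⊕ Z/2
Ȟ^2 = (0 − 0) − 0 = 0, so Ȟ^2 ≅ 0

Ȟ^0 ≅ 0, Ȟ^1 ≅ Z ⊕ Z/2 and Ȟ^2 ≅ 0


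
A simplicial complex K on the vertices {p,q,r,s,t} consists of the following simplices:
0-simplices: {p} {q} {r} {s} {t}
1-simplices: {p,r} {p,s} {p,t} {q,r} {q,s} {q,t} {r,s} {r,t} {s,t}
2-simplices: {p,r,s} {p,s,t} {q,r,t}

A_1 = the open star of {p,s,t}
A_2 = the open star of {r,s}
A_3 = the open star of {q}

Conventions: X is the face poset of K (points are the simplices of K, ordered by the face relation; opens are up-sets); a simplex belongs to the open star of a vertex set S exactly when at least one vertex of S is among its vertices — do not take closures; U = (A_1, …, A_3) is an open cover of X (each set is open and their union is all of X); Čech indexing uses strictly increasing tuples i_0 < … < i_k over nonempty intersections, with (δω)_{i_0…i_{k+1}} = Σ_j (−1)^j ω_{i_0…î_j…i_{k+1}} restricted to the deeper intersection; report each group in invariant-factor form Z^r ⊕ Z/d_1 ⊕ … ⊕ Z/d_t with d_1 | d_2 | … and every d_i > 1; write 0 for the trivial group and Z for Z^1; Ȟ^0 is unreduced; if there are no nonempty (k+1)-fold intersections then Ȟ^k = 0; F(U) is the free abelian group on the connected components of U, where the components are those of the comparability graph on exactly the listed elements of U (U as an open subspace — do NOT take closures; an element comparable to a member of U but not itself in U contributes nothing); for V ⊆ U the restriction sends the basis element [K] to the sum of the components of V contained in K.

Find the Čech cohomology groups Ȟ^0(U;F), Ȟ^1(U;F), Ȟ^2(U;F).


Ȟ^0 = Z, Ȟ^1 = Z^2 and Ȟ^2 = 0

intersection data:
  A1={{p},{s},{t},{p,r},{p,s},{p,t},{q,s},{q,t},{r,s},{r,t},{s,t},{p,r,s},{p,s,t},{q,r,t}} A2={{r},{s},{p,r},{p,s},{q,r},{q,s},{r,s},{r,t},{s,t},{p,r,s},{p,s,t},{q,r,t}} A3={{q},{q,r},{q,s},{q,t},{q,r,t}}
  A12={{s},{p,r},{p,s},{q,s},{r,s},{r,t},{s,t},{p,r,s},{p,s,t},{q,r,t}} A13={{q,s},{q,t},{q,r,t}} A23={{q,r},{q,s},{q,r,t}}
  A123={{q,s},{q,r,t}}
components per intersection:
  A1: {{p},{s},{t},{p,r},{p,s},{p,t},{q,s},{q,t},{r,s},{r,t},{s,t},{p,r,s},{p,s,t},{q,r,t}}
  A2: {{r},{s},{p,r},{p,s},{q,r},{q,s},{r,s},{r,t},{s,t},{p,r,s},{p,s,t},{q,r,t}}
  A3: {{q},{q,r},{q,s},{q,t},{q,r,t}}
  A12: {{s},{p,r},{p,s},{q,s},{r,s},{s,t},{p,r,s},{p,s,t}} {{r,t},{q,r,t}}
  A13: {{q,s}} {{q,t},{q,r,t}}
  A23: {{q,r},{q,r,t}} {{q,s}}
  A123: {{q,s}} {{q,r,t}}
C dims 3,6,2; δ0: rk 2, SNF 1^2; δ1: rk 2, SNF 1^2
Ȟ^0 = (3 − 2) − 0 = 1, so Ȟ^0 ≅ Z
Ȟ^1 = (6 − 2) − 2 = 2, so Ȟ^1 ≅ Z^2
Ȟ^2 = (2 − 0) − 2 = 0, so Ȟ^2 ≅ 0


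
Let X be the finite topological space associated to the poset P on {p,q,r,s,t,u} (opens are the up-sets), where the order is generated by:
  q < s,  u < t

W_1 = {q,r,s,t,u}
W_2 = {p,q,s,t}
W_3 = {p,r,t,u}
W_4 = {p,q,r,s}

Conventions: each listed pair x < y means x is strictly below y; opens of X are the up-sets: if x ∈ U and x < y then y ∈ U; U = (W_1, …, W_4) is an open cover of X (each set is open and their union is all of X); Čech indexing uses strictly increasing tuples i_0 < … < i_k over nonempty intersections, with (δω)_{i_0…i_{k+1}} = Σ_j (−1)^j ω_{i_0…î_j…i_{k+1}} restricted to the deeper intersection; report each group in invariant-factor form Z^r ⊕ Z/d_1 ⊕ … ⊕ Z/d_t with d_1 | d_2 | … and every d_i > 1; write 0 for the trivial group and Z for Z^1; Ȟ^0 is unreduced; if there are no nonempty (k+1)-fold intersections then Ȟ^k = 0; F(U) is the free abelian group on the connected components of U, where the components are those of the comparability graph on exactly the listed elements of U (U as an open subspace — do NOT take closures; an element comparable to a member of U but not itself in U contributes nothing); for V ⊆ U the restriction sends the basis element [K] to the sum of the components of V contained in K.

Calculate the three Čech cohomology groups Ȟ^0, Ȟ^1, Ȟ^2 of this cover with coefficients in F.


Ȟ^0 = Z^4, Ȟ^1 = 0 and Ȟ^2 = 0

nerve of the cover:
  W12={q,s,t} W13={r,t,u} W14={q,r,s} W23={p,t} W24={p,q,s} W34={p,r}
  W123={t} W124={q,s} W134={r} W234={p}
components per intersection:
  W1: {q,s} {r} {t,u}
  W2: {p} {q,s} {t}
  W3: {p} {r} {t,u}
  W4: {p} {q,s} {r}
  W12: {q,s} {t}
  W13: {r} {t,u}
  W14: {q,s} {r}
  W23: {p} {t}
  W24: {p} {q,s}
  W34: {p} {r}
  W123: {t}
  W124: {q,s}
  W134: {r}
  W234: {p}
C dims 12,12,4; δ0: rk 8, SNF 1^8; δ1: rk 4, SNF 1^4
Ȟ^0 = (12 − 8) − 0 = 4, so Ȟ^0 ≅ Z^4
Ȟ^1 = (12 − 4) − 8 = 0, so Ȟ^1 ≅ 0
Ȟ^2 = (4 − 0) − 4 = 0, so Ȟ^2 ≅ 0


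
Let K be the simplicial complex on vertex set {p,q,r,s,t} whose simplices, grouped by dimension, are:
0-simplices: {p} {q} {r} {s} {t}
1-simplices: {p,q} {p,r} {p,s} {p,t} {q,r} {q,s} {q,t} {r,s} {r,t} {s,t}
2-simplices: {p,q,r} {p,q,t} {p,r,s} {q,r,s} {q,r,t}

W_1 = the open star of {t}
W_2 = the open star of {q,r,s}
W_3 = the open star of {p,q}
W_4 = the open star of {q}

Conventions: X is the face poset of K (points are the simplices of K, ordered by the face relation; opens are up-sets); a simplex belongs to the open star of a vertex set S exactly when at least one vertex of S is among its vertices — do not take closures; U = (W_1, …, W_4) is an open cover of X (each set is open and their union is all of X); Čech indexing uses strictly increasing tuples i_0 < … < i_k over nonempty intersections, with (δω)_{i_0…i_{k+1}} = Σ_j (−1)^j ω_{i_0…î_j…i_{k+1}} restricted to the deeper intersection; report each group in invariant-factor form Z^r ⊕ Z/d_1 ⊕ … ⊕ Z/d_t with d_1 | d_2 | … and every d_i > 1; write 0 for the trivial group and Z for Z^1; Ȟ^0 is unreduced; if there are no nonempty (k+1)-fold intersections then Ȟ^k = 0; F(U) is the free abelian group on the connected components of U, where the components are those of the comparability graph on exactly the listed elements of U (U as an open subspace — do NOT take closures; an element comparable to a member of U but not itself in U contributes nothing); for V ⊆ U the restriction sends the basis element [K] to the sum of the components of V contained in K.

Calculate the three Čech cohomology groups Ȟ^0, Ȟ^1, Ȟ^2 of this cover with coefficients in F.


cover nerve:
  W1={{t},{p,t},{q,t},{r,t},{s,t},{p,q,t},{q,r,t}} W2={{q},{r},{s},{p,q},{p,r},{p,s},{q,r},{q,s},{q,t},{r,s},{r,t},{s,t},{p,q,r},{p,q,t},{p,r,s},{q,r,s},{q,r,t}} W3={{p},{q},{p,q},{p,r},{p,s},{p,t},{q,r},{q,s},{q,t},{p,q,r},{p,q,t},{p,r,s},{q,r,s},{q,r,t}} W4={{q},{p,q},{q,r},{q,s},{q,t},{p,q,r},{p,q,t},{q,r,s},{q,r,t}}
  W12={{q,t},{r,t},{s,t},{p,q,t},{q,r,t}} W13={{p,t},{q,t},{p,q,t},{q,r,t}} W14={{q,t},{p,q,t},{q,r,t}} W23={{q},{p,q},{p,r},{p,s},{q,r},{q,s},{q,t},{p,q,r},{p,q,t},{p,r,s},{q,r,s},{q,r,t}} W24={{q},{p,q},{q,r},{q,s},{q,t},{p,q,r},{p,q,t},{q,r,s},{q,r,t}} W34={{q},{p,q},{q,r},{q,s},{q,t},{p,q,r},{p,q,t},{q,r,s},{q,r,t}}
  W123={{q,t},{p,q,t},{q,r,t}} W124={{q,t},{p,q,t},{q,r,t}} W134={{q,t},{p,q,t},{q,r,t}} W234={{q},{p,q},{q,r},{q,s},{q,t},{p,q,r},{p,q,t},{q,r,s},{q,r,t}}
  W1234={{q,t},{p,q,t},{q,r,t}}
components per intersection:
  W1: {{t},{p,t},{q,t},{r,t},{s,t},{p,q,t},{q,r,t}}
  W2: {{q},{r},{s},{p,q},{p,r},{p,s},{q,r},{q,s},{q,t},{r,s},{r,t},{s,t},{p,q,r},{p,q,t},{p,r,s},{q,r,s},{q,r,t}}
  W3: {{p},{q},{p,q},{p,r},{p,s},{p,t},{q,r},{q,s},{q,t},{p,q,r},{p,q,t},{p,r,s},{q,r,s},{q,r,t}}
  W4: {{q},{p,q},{q,r},{q,s},{q,t},{p,q,r},{p,q,t},{q,r,s},{q,r,t}}
  W12: {{q,t},{r,t},{p,q,t},{q,r,t}} {{s,t}}
  W13: {{p,t},{q,t},{p,q,t},{q,r,t}}
  W14: {{q,t},{p,q,t},{q,r,t}}
  W23: {{q},{p,q},{p,r},{p,s},{q,r},{q,s},{q,t},{p,q,r},{p,q,t},{p,r,s},{q,r,s},{q,r,t}}
  W24: {{q},{p,q},{q,r},{q,s},{q,t},{p,q,r},{p,q,t},{q,r,s},{q,r,t}}
  W34: {{q},{p,q},{q,r},{q,s},{q,t},{p,q,r},{p,q,t},{q,r,s},{q,r,t}}
  W123: {{q,t},{p,q,t},{q,r,t}}
  W124: {{q,t},{p,q,t},{q,r,t}}
  W134: {{q,t},{p,q,t},{q,r,t}}
  W234: {{q},{p,q},{q,r},{q,s},{q,t},{p,q,r},{p,q,t},{q,r,s},{q,r,t}}
  W1234: {{q,t},{p,q,t},{q,r,t}}
C dims 4,7,4,1; δ0: rk 3, SNF 1^3; δ1: rk 3, SNF 1^3; δ2: rk 1, SNF 1^1
Ȟ^0: (4−3)−0=1 ⇒ Z
Ȟ^1: (7−3)−3=1 ⇒ Z
Ȟ^2: (4−1)−3=0 ⇒ 0

Ȟ^0 = Z, Ȟ^1 = Z and Ȟ^2 = 0


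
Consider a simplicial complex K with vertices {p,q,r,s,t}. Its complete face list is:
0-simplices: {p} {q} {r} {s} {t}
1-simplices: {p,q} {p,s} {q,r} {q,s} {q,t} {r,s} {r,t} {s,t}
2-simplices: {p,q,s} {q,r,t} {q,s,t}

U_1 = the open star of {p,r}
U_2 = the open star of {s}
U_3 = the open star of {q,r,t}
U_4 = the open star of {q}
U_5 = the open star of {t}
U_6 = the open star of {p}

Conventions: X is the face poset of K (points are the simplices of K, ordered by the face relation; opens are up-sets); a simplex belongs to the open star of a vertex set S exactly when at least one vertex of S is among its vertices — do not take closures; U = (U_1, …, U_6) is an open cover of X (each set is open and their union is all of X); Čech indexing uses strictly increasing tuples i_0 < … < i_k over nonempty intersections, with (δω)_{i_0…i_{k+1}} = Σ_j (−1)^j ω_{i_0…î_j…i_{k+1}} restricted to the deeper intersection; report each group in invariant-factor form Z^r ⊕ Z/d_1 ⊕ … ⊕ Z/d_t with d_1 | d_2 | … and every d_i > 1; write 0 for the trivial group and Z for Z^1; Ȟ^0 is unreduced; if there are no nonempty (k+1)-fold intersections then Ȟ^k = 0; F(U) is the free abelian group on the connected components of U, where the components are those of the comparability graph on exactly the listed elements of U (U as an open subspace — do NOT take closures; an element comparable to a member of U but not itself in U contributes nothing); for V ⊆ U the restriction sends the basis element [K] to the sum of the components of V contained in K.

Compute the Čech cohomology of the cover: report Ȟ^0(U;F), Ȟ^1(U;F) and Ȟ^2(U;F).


nerve of the cover:
  U1={{p},{r},{p,q},{p,s},{q,r},{r,s},{r,t},{p,q,s},{q,r,t}} U2={{s},{p,s},{q,s},{r,s},{s,t},{p,q,s},{q,s,t}} U3={{q},{r},{t},{p,q},{q,r},{q,s},{q,t},{r,s},{r,t},{s,t},{p,q,s},{q,r,t},{q,s,t}} U4={{q},{p,q},{q,r},{q,s},{q,t},{p,q,s},{q,r,t},{q,s,t}} U5={{t},{q,t},{r,t},{s,t},{q,r,t},{q,s,t}} U6={{p},{p,q},{p,s},{p,q,s}}
  U12={{p,s},{r,s},{p,q,s}} U13={{r},{p,q},{q,r},{r,s},{r,t},{p,q,s},{q,r,t}} U14={{p,q},{q,r},{p,q,s},{q,r,t}} U15={{r,t},{q,r,t}} U16={{p},{p,q},{p,s},{p,q,s}} U23={{q,s},{r,s},{s,t},{p,q,s},{q,s,t}} U24={{q,s},{p,q,s},{q,s,t}} U25={{s,t},{q,s,t}} U26={{p,s},{p,q,s}} U34={{q},{p,q},{q,r},{q,s},{q,t},{p,q,s},{q,r,t},{q,s,t}} U35={{t},{q,t},{r,t},{s,t},{q,r,t},{q,s,t}} U36={{p,q},{p,q,s}} U45={{q,t},{q,r,t},{q,s,t}} U46={{p,q},{p,q,s}}
  U123={{r,s},{p,q,s}} U124={{p,q,s}} U126={{p,s},{p,q,s}} U134={{p,q},{q,r},{p,q,s},{q,r,t}} U135={{r,t},{q,r,t}} U136={{p,q},{p,q,s}} U145={{q,r,t}} U146={{p,q},{p,q,s}} U234={{q,s},{p,q,s},{q,s,t}} U235={{s,t},{q,s,t}} U236={{p,q,s}} U245={{q,s,t}} U246={{p,q,s}} U345={{q,t},{q,r,t},{q,s,t}} U346={{p,q},{p,q,s}}
  U1234={{p,q,s}} U1236={{p,q,s}} U1246={{p,q,s}} U1345={{q,r,t}} U1346={{p,q},{p,q,s}} U2345={{q,s,t}} U2346={{p,q,s}}
  U12346={{p,q,s}}
components per intersection:
  U1: {{p},{p,q},{p,s},{p,q,s}} {{r},{q,r},{r,s},{r,t},{q,r,t}}
  U2: {{s},{p,s},{q,s},{r,s},{s,t},{p,q,s},{q,s,t}}
  U3: {{q},{r},{t},{p,q},{q,r},{q,s},{q,t},{r,s},{r,t},{s,t},{p,q,s},{q,r,t},{q,s,t}}
  U4: {{q},{p,q},{q,r},{q,s},{q,t},{p,q,s},{q,r,t},{q,s,t}}
  U5: {{t},{q,t},{r,t},{s,t},{q,r,t},{q,s,t}}
  U6: {{p},{p,q},{p,s},{p,q,s}}
  U12: {{p,s},{p,q,s}} {{r,s}}
  U13: {{r},{q,r},{r,s},{r,t},{q,r,t}} {{p,q},{p,q,s}}
  U14: {{p,q},{p,q,s}} {{q,r},{q,r,t}}
  U15: {{r,t},{q,r,t}}
  U16: {{p},{p,q},{p,s},{p,q,s}}
  U23: {{q,s},{s,t},{p,q,s},{q,s,t}} {{r,s}}
  U24: {{q,s},{p,q,s},{q,s,t}}
  U25: {{s,t},{q,s,t}}
  U26: {{p,s},{p,q,s}}
  U34: {{q},{p,q},{q,r},{q,s},{q,t},{p,q,s},{q,r,t},{q,s,t}}
  U35: {{t},{q,t},{r,t},{s,t},{q,r,t},{q,s,t}}
  U36: {{p,q},{p,q,s}}
  U45: {{q,t},{q,r,t},{q,s,t}}
  U46: {{p,q},{p,q,s}}
  U123: {{r,s}} {{p,q,s}}
  U124: {{p,q,s}}
  U126: {{p,s},{p,q,s}}
  U134: {{p,q},{p,q,s}} {{q,r},{q,r,t}}
  U135: {{r,t},{q,r,t}}
  U136: {{p,q},{p,q,s}}
  U145: {{q,r,t}}
  U146: {{p,q},{p,q,s}}
  U234: {{q,s},{p,q,s},{q,s,t}}
  U235: {{s,t},{q,s,t}}
  U236: {{p,q,s}}
  U245: {{q,s,t}}
  U246: {{p,q,s}}
  U345: {{q,t},{q,r,t},{q,s,t}}
  U346: {{p,q},{p,q,s}}
  U1234: {{p,q,s}}
  U1236: {{p,q,s}}
  U1246: {{p,q,s}}
  U1345: {{q,r,t}}
  U1346: {{p,q},{p,q,s}}
  U2345: {{q,s,t}}
  U2346: {{p,q,s}}
  U12346: {{p,q,s}}
C dims 7,18,17,7; δ0: rk 6, SNF 1^6; δ1: rk 11, SNF 1^11; δ2: rk 6, SNF 1^6
Ȟ^0 = (7 − 6) − 0 = 1, so Ȟ^0 ≅ Z
Ȟ^1 = (18 − 11) − 6 = 1, so Ȟ^1 ≅ Z
Ȟ^2 = (17 − 6) − 11 = 0, so Ȟ^2 ≅ 0

Ȟ^0 ≅ Z, Ȟ^1 ≅ Z, Ȟ^2 ≅ 0


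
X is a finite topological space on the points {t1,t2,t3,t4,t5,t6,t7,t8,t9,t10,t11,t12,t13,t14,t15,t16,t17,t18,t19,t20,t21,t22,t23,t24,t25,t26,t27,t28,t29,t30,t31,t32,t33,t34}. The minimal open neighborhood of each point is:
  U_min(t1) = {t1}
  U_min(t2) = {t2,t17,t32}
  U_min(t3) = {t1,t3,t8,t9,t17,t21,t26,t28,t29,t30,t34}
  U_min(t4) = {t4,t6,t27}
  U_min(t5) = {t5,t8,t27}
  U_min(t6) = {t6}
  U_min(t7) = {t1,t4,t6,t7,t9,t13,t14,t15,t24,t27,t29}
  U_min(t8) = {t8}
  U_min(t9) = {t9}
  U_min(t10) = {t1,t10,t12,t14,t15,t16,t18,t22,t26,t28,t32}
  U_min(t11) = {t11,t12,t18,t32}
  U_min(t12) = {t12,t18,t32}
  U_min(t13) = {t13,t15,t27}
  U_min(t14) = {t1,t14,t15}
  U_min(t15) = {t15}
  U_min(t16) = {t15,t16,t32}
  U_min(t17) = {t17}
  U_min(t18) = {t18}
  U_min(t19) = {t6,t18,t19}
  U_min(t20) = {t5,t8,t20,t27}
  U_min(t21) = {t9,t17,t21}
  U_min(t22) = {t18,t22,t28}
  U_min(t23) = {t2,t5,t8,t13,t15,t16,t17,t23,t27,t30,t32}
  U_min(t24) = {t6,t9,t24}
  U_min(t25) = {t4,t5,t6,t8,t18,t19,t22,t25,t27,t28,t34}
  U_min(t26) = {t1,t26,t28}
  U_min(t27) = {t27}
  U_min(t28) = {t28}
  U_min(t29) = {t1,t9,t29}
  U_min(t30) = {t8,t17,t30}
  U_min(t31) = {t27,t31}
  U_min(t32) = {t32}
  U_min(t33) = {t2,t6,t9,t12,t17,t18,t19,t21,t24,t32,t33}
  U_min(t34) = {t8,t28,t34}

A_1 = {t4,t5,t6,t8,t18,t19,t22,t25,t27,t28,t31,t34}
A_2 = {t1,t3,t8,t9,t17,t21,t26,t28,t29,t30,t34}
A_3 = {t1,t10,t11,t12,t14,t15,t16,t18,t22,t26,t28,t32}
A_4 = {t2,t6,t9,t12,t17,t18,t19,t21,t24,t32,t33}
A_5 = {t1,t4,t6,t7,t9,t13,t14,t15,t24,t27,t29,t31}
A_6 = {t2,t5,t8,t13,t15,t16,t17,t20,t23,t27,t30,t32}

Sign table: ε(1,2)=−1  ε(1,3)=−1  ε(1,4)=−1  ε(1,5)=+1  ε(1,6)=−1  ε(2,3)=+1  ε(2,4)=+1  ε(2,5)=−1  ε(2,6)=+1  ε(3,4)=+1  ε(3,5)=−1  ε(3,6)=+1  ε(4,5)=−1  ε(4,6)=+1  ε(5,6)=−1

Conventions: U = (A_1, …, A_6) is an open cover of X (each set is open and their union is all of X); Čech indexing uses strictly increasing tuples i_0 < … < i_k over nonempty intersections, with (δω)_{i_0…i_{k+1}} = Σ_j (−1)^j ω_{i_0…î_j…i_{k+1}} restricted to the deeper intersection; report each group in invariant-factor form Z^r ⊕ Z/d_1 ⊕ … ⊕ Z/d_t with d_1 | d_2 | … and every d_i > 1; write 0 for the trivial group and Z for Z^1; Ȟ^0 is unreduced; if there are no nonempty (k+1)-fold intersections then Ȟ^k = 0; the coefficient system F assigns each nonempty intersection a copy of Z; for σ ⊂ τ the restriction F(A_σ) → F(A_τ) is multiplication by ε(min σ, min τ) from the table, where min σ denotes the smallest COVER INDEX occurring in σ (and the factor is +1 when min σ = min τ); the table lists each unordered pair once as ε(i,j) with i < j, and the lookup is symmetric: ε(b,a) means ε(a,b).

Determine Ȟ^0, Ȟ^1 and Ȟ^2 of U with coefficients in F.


Ȟ^0 ≅ Z,  Ȟ^1 ≅ 0,  Ȟ^2 ≅ Z/2

nerve simplices:
  A12={t8,t28,t34} A13={t18,t22,t28} A14={t6,t18,t19} A15={t4,t6,t27,t31} A16={t5,t8,t27} A23={t1,t26,t28} A24={t9,t17,t21} A25={t1,t9,t29} A26={t8,t17,t30} A34={t12,t18,t32} A35={t1,t14,t15} A36={t15,t16,t32} A45={t6,t9,t24} A46={t2,t17,t32} A56={t13,t15,t27}
  A123={t28} A126={t8} A134={t18} A145={t6} A156={t27} A235={t1} A245={t9} A246={t17} A346={t32} A356={t15}
C dims 6,15,10; δ0: rk 5, SNF 1^5; δ1: rk 10, SNF 1^9·2
degree 0: 6−5−0 = 1 → Ȟ^0 ≅ Z
degree 1: 15−10−5 = 0 → Ȟ^1 ≅ 0
degree 2: 10−0−10 = 0 plus torsion [2] → Ȟ^2 ≅ Z/2


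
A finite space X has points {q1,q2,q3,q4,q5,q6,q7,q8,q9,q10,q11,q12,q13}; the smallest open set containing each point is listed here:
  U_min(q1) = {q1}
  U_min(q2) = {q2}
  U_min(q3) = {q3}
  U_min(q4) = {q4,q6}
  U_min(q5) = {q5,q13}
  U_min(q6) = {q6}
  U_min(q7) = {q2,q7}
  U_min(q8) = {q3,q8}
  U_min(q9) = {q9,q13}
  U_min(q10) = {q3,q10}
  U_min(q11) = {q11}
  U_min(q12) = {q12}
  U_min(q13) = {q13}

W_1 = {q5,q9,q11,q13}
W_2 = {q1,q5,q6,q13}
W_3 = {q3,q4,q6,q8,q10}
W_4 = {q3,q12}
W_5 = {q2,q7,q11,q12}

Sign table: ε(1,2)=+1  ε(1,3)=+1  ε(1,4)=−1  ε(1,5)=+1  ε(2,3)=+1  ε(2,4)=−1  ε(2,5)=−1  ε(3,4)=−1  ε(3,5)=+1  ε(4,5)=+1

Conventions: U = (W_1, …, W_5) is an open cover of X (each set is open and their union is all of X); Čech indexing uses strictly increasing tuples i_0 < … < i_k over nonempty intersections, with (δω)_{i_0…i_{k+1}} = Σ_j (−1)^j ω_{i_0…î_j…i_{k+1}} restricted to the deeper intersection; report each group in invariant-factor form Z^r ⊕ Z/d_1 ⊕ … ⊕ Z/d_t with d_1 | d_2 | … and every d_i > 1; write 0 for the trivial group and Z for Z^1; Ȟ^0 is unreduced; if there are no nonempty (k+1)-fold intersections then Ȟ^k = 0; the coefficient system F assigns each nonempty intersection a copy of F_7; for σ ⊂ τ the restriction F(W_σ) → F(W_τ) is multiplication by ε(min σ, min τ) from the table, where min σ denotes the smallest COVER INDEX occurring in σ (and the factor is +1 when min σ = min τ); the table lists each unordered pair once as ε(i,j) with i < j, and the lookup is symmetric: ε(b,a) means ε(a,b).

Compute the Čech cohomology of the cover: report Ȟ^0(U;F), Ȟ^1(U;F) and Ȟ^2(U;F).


Ȟ^0 ≅ 0, Ȟ^1 ≅ 0, Ȟ^2 ≅ 0

intersection data:
  W12={q5,q13} W15={q11} W23={q6} W34={q3} W45={q12}
C dims 5,5; δ0: rk_F7 5
Ȟ^0 = (5 − 5) − 0 = 0, so Ȟ^0 ≅ 0
Ȟ^1 = (5 − 0) − 5 = 0, so Ȟ^1 ≅ 0
Ȟ^2 = (0 − 0) − 0 = 0, so Ȟ^2 ≅ 0


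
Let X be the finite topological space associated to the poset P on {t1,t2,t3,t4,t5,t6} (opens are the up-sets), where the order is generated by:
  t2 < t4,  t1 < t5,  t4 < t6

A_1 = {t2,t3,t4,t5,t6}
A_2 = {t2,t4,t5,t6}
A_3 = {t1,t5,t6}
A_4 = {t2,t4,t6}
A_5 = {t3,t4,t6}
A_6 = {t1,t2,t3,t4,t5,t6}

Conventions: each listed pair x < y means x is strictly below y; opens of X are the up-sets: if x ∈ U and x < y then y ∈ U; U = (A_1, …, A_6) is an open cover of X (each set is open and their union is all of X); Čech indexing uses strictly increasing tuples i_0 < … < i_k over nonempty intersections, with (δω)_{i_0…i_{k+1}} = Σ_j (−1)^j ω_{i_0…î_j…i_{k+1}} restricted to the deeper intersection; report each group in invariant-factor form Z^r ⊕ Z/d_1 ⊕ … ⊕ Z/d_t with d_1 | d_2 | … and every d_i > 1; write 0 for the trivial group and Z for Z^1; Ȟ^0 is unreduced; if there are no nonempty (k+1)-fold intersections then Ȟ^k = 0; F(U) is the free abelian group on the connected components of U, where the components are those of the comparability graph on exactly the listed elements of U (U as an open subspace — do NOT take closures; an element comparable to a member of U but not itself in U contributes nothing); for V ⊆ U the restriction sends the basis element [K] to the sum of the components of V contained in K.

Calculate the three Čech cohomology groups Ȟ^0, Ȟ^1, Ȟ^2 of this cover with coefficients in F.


Ȟ^0 = Z^3,  Ȟ^1 = 0,  Ȟ^2 = 0

nerve of the cover:
  A12={t2,t4,t5,t6} A13={t5,t6} A14={t2,t4,t6} A15={t3,t4,t6} A16={t2,t3,t4,t5,t6} A23={t5,t6} A24={t2,t4,t6} A25={t4,t6} A26={t2,t4,t5,t6} A34={t6} A35={t6} A36={t1,t5,t6} A45={t4,t6} A46={t2,t4,t6} A56={t3,t4,t6}
  A123={t5,t6} A124={t2,t4,t6} A125={t4,t6} A126={t2,t4,t5,t6} A134={t6} A135={t6} A136={t5,t6} A145={t4,t6} A146={t2,t4,t6} A156={t3,t4,t6} A234={t6} A235={t6} A236={t5,t6} A245={t4,t6} A246={t2,t4,t6} A256={t4,t6} A345={t6} A346={t6} A356={t6} A456={t4,t6}
  A1234={t6} A1235={t6} A1236={t5,t6} A1245={t4,t6} A1246={t2,t4,t6} A1256={t4,t6} A1345={t6} A1346={t6} A1356={t6} A1456={t4,t6} A2345={t6} A2346={t6} A2356={t6} A2456={t4,t6} A3456={t6}
  A12345={t6} A12346={t6} A12356={t6} A12456={t4,t6} A13456={t6} A23456={t6}
  A123456={t6}
components per intersection:
  A1: {t2,t4,t6} {t3} {t5}
  A2: {t2,t4,t6} {t5}
  A3: {t1,t5} {t6}
  A4: {t2,t4,t6}
  A5: {t3} {t4,t6}
  A6: {t1,t5} {t2,t4,t6} {t3}
  A12: {t2,t4,t6} {t5}
  A13: {t5} {t6}
  A14: {t2,t4,t6}
  A15: {t3} {t4,t6}
  A16: {t2,t4,t6} {t3} {t5}
  A23: {t5} {t6}
  A24: {t2,t4,t6}
  A25: {t4,t6}
  A26: {t2,t4,t6} {t5}
  A34: {t6}
  A35: {t6}
  A36: {t1,t5} {t6}
  A45: {t4,t6}
  A46: {t2,t4,t6}
  A56: {t3} {t4,t6}
  A123: {t5} {t6}
  A124: {t2,t4,t6}
  A125: {t4,t6}
  A126: {t2,t4,t6} {t5}
  A134: {t6}
  A135: {t6}
  A136: {t5} {t6}
  A145: {t4,t6}
  A146: {t2,t4,t6}
  A156: {t3} {t4,t6}
  A234: {t6}
  A235: {t6}
  A236: {t5} {t6}
  A245: {t4,t6}
  A246: {t2,t4,t6}
  A256: {t4,t6}
  A345: {t6}
  A346: {t6}
  A356: {t6}
  A456: {t4,t6}
  A1234: {t6}
  A1235: {t6}
  A1236: {t5} {t6}
  A1245: {t4,t6}
  A1246: {t2,t4,t6}
  A1256: {t4,t6}
  A1345: {t6}
  A1346: {t6}
  A1356: {t6}
  A1456: {t4,t6}
  A2345: {t6}
  A2346: {t6}
  A2356: {t6}
  A2456: {t4,t6}
  A3456: {t6}
  A12345: {t6}
  A12346: {t6}
  A12356: {t6}
  A12456: {t4,t6}
  A13456: {t6}
  A23456: {t6}
  A123456: {t6}
C dims 13,24,25,16; δ0: rk 10, SNF 1^10; δ1: rk 14, SNF 1^14; δ2: rk 11, SNF 1^11
Ȟ^0 = (13 − 10) − 0 = 3, so Ȟ^0 ≅ Z^3
Ȟ^1 = (24 − 14) − 10 = 0, so Ȟ^1 ≅ 0
Ȟ^2 = (25 − 11) − 14 = 0, so Ȟ^2 ≅ 0
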